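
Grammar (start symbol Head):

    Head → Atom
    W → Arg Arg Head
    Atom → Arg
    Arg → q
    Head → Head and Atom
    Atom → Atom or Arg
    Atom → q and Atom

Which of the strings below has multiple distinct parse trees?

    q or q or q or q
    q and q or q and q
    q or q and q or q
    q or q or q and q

q and q or q and q

q or q or q or q: 1 tree
q and q or q and q: 3 trees
q or q and q or q: 1 tree
q or q or q and q: 1 tree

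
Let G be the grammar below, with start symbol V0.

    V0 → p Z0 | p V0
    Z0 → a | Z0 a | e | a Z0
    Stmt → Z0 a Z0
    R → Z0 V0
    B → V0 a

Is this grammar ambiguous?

Witness: p a a

Derivation 1: V0 ⇒ p Z0 ⇒ p Z0 a ⇒ p a a
Derivation 2: V0 ⇒ p Z0 ⇒ p a Z0 ⇒ p a a

Two distinct leftmost derivations for the same string.

Ambiguous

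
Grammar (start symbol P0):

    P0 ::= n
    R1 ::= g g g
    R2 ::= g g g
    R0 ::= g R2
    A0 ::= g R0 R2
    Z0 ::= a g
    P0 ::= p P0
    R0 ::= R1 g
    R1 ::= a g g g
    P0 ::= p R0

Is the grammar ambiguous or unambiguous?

Witness: p g g g g

Derivation 1: P0 ⇒ p R0 ⇒ p g R2 ⇒ p g g g g
Derivation 2: P0 ⇒ p R0 ⇒ p R1 g ⇒ p g g g g

Two distinct leftmost derivations for the same string.

Ambiguous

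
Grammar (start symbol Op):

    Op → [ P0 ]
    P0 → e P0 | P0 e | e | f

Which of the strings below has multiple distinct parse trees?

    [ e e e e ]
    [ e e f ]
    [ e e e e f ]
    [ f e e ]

[ e e e e ]

[ e e e e ]: 8 trees
[ e e f ]: 1 tree
[ e e e e f ]: 1 tree
[ f e e ]: 1 tree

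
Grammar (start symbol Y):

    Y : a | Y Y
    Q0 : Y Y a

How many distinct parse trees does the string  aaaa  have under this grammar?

5

Parse trees for aaaa:
  [Y [Y a] [Y [Y a] [Y [Y a] [Y a]]]]
  [Y [Y a] [Y [Y [Y a] [Y a]] [Y a]]]
  [Y [Y [Y a] [Y a]] [Y [Y a] [Y a]]]
  [Y [Y [Y a] [Y [Y a] [Y a]]] [Y a]]
  [Y [Y [Y [Y a] [Y a]] [Y a]] [Y a]]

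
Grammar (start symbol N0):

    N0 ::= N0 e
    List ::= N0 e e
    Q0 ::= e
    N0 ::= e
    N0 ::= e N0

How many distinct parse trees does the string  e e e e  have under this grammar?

Parse trees for e e e e:
  [N0 [N0 [N0 [N0 e] e] e] e]
  [N0 [N0 [N0 e [N0 e]] e] e]
  [N0 [N0 e [N0 [N0 e] e]] e]
  [N0 [N0 e [N0 e [N0 e]]] e]
  [N0 e [N0 [N0 [N0 e] e] e]]
  [N0 e [N0 [N0 e [N0 e]] e]]
  [N0 e [N0 e [N0 [N0 e] e]]]
  [N0 e [N0 e [N0 e [N0 e]]]]

8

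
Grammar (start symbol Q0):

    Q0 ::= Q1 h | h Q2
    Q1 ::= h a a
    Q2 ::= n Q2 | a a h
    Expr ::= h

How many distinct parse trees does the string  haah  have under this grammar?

2

Parse trees for haah:
  [Q0 [Q1 h a a] h]
  [Q0 h [Q2 a a h]]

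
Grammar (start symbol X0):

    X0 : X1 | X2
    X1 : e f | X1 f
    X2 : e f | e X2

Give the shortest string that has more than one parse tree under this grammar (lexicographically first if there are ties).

length 2: e f has 2 parse trees

Two derivations of e f:
  X0 ⇒ X1 ⇒ e f
  X0 ⇒ X2 ⇒ e f

e f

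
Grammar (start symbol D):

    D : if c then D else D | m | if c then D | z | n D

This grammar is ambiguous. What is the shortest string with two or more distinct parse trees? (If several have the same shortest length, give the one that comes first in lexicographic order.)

length 1: no string has ≥2 trees
length 2: no string has ≥2 trees
length 3: no string has ≥2 trees
length 4: no string has ≥2 trees
length 5: no string has ≥2 trees
length 6: no string has ≥2 trees
length 7: no string has ≥2 trees
length 8: no string has ≥2 trees
length 9: if c then if c then m else m has 2 parse trees

Two derivations of if c then if c then m else m:
  D ⇒ if c then D else D ⇒ if c then if c then D else D ⇒ if c then if c then m else D ⇒ if c then if c then m else m
  D ⇒ if c then D ⇒ if c then if c then D else D ⇒ if c then if c then m else D ⇒ if c then if c then m else m

if c then if c then m else m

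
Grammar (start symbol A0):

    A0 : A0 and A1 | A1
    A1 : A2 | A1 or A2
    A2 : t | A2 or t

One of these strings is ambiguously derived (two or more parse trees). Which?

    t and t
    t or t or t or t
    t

t or t or t or t

t and t: 1 tree
t or t or t or t: 8 trees
t: 1 tree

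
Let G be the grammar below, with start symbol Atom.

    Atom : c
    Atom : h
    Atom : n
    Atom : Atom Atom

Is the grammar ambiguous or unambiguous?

Ambiguous

Witness: c c c

Derivation 1: Atom ⇒ Atom Atom ⇒ c Atom ⇒ c Atom Atom ⇒ c c Atom ⇒ c c c
Derivation 2: Atom ⇒ Atom Atom ⇒ Atom Atom Atom ⇒ c Atom Atom ⇒ c c Atom ⇒ c c c

Two distinct leftmost derivations for the same string.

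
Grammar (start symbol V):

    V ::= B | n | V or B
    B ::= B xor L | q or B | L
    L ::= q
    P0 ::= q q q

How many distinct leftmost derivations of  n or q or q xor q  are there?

3

Parse trees for n or q or q xor q:
  [V [V n] or [B [B q or [B [L q]]] xor [L q]]]
  [V [V n] or [B q or [B [B [L q]] xor [L q]]]]
  [V [V [V n] or [B [L q]]] or [B [B [L q]] xor [L q]]]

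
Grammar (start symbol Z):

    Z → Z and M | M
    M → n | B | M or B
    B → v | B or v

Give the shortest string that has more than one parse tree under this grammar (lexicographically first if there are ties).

length 1: no string has ≥2 trees
length 3: v or v has 2 parse trees

Two derivations of v or v:
  Z ⇒ M ⇒ B ⇒ B or v ⇒ v or v
  Z ⇒ M ⇒ M or B ⇒ B or B ⇒ v or B ⇒ v or v

v or v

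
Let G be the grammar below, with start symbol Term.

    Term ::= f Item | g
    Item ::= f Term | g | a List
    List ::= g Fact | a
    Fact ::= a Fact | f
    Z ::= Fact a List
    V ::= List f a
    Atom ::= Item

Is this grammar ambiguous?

Unambiguous

(Z, V, Atom are unreachable from Term, so their rules don't affect L(Term).) Each reachable nonterminal has at most one production per leading terminal, and all productions are right-linear; the derivation is determined token-by-token.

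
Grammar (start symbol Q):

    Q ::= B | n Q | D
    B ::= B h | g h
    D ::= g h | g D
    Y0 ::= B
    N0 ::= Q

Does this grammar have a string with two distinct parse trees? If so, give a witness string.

Witness: g h

Derivation 1: Q ⇒ B ⇒ g h
Derivation 2: Q ⇒ D ⇒ g h

Two distinct leftmost derivations for the same string.

Ambiguous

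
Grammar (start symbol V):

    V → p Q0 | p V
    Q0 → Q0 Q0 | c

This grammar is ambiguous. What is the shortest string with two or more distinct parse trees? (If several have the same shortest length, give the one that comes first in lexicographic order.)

p c c c

length 2: no string has ≥2 trees
length 3: no string has ≥2 trees
length 4: p c c c has 2 parse trees

Two derivations of p c c c:
  V ⇒ p Q0 ⇒ p Q0 Q0 ⇒ p Q0 Q0 Q0 ⇒ p c Q0 Q0 ⇒ p c c Q0 ⇒ p c c c
  V ⇒ p Q0 ⇒ p Q0 Q0 ⇒ p c Q0 ⇒ p c Q0 Q0 ⇒ p c c Q0 ⇒ p c c c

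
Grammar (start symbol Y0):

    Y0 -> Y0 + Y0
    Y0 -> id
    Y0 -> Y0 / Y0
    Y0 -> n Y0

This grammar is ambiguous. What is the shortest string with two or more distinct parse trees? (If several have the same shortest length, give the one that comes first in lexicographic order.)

length 1: no string has ≥2 trees
length 2: no string has ≥2 trees
length 3: no string has ≥2 trees
length 4: n id + id has 2 parse trees

Two derivations of n id + id:
  Y0 ⇒ Y0 + Y0 ⇒ n Y0 + Y0 ⇒ n id + Y0 ⇒ n id + id
  Y0 ⇒ n Y0 ⇒ n Y0 + Y0 ⇒ n id + Y0 ⇒ n id + id

n id + id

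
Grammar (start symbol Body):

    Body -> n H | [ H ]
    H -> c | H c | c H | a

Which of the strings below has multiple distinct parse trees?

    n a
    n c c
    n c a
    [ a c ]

n a: 1 tree
n c c: 2 trees
n c a: 1 tree
[ a c ]: 1 tree

n c c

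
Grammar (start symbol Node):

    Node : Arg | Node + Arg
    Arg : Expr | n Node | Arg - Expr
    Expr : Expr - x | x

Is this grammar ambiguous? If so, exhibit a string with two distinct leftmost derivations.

Witness: x - x

Derivation 1: Node ⇒ Arg ⇒ Expr ⇒ Expr - x ⇒ x - x
Derivation 2: Node ⇒ Arg ⇒ Arg - Expr ⇒ Expr - Expr ⇒ x - Expr ⇒ x - x

Two distinct leftmost derivations for the same string.

Ambiguous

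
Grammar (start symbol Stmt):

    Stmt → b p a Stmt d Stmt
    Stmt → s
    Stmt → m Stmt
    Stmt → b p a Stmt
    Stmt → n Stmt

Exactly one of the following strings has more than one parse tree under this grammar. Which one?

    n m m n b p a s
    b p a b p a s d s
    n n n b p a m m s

b p a b p a s d s

n m m n b p a s: 1 tree
b p a b p a s d s: 2 trees
n n n b p a m m s: 1 tree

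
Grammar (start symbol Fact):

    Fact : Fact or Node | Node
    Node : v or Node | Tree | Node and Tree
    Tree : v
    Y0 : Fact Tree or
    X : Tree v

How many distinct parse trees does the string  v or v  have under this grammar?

Parse trees for v or v:
  [Fact [Fact [Node [Tree v]]] or [Node [Tree v]]]
  [Fact [Node v or [Node [Tree v]]]]

2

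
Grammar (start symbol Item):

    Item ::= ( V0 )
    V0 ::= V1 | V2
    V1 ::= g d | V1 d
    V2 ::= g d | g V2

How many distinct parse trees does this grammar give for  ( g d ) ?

2

Parse trees for ( g d ):
  [Item ( [V0 [V1 g d]] )]
  [Item ( [V0 [V2 g d]] )]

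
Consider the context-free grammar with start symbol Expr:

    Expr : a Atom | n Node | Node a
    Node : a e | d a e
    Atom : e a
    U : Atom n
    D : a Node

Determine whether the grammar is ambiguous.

Witness: a e a

Derivation 1: Expr ⇒ a Atom ⇒ a e a
Derivation 2: Expr ⇒ Node a ⇒ a e a

Two distinct leftmost derivations for the same string.

Ambiguous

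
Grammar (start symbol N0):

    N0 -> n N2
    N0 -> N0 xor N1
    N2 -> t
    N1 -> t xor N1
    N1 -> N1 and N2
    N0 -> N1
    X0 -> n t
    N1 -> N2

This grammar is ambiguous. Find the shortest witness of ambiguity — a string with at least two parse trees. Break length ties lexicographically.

t xor t

length 1: no string has ≥2 trees
length 2: no string has ≥2 trees
length 3: t xor t has 2 parse trees

Two derivations of t xor t:
  N0 ⇒ N0 xor N1 ⇒ N1 xor N1 ⇒ N2 xor N1 ⇒ t xor N1 ⇒ t xor N2 ⇒ t xor t
  N0 ⇒ N1 ⇒ t xor N1 ⇒ t xor N2 ⇒ t xor t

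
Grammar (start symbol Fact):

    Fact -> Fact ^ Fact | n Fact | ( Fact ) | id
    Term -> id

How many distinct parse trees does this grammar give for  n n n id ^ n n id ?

Parse trees for n n n id ^ n n id:
  [Fact [Fact n [Fact n [Fact n [Fact id]]]] ^ [Fact n [Fact n [Fact id]]]]
  [Fact n [Fact [Fact n [Fact n [Fact id]]] ^ [Fact n [Fact n [Fact id]]]]]
  [Fact n [Fact n [Fact [Fact n [Fact id]] ^ [Fact n [Fact n [Fact id]]]]]]
  [Fact n [Fact n [Fact n [Fact [Fact id] ^ [Fact n [Fact n [Fact id]]]]]]]

4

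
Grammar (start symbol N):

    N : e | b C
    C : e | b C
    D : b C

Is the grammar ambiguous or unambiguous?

Unambiguous

(D is unreachable from N, so its rules don't affect L(N).) Each reachable nonterminal has at most one production per leading terminal, and all productions are right-linear; the derivation is determined token-by-token.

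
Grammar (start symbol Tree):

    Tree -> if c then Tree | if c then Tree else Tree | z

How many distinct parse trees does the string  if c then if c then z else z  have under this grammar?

Parse trees for if c then if c then z else z:
  [Tree if c then [Tree if c then [Tree z] else [Tree z]]]
  [Tree if c then [Tree if c then [Tree z]] else [Tree z]]

2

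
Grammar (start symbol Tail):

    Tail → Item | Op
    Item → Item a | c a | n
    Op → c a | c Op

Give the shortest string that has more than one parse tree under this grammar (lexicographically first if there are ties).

length 1: no string has ≥2 trees
length 2: c a has 2 parse trees

Two derivations of c a:
  Tail ⇒ Item ⇒ c a
  Tail ⇒ Op ⇒ c a

c a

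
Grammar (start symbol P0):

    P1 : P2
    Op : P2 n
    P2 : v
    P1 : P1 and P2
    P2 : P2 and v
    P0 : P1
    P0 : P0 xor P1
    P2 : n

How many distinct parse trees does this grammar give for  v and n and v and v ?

Parse trees for v and n and v and v:
  [P0 [P1 [P1 [P2 v]] and [P2 [P2 [P2 n] and v] and v]]]
  [P0 [P1 [P1 [P1 [P2 v]] and [P2 n]] and [P2 [P2 v] and v]]]
  [P0 [P1 [P1 [P1 [P2 v]] and [P2 [P2 n] and v]] and [P2 v]]]
  [P0 [P1 [P1 [P1 [P1 [P2 v]] and [P2 n]] and [P2 v]] and [P2 v]]]

4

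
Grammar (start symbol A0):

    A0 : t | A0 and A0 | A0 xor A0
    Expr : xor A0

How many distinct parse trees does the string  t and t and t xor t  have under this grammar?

Parse trees for t and t and t xor t:
  [A0 [A0 t] and [A0 [A0 t] and [A0 [A0 t] xor [A0 t]]]]
  [A0 [A0 t] and [A0 [A0 [A0 t] and [A0 t]] xor [A0 t]]]
  [A0 [A0 [A0 t] and [A0 t]] and [A0 [A0 t] xor [A0 t]]]
  [A0 [A0 [A0 t] and [A0 [A0 t] and [A0 t]]] xor [A0 t]]
  [A0 [A0 [A0 [A0 t] and [A0 t]] and [A0 t]] xor [A0 t]]

5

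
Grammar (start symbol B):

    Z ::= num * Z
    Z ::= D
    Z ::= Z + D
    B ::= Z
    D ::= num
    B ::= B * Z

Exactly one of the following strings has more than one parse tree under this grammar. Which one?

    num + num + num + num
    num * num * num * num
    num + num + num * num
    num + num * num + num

num * num * num * num

num + num + num + num: 1 tree
num * num * num * num: 8 trees
num + num + num * num: 1 tree
num + num * num + num: 1 tree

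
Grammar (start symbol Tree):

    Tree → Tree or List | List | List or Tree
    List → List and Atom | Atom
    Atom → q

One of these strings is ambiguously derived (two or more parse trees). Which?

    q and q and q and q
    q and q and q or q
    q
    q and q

q and q and q or q

q and q and q and q: 1 tree
q and q and q or q: 2 trees
q: 1 tree
q and q: 1 tree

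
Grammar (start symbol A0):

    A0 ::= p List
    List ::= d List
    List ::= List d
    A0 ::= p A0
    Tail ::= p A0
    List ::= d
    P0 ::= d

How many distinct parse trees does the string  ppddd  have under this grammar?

4

Parse trees for ppddd:
  [A0 p [A0 p [List d [List d [List d]]]]]
  [A0 p [A0 p [List d [List [List d] d]]]]
  [A0 p [A0 p [List [List d [List d]] d]]]
  [A0 p [A0 p [List [List [List d] d] d]]]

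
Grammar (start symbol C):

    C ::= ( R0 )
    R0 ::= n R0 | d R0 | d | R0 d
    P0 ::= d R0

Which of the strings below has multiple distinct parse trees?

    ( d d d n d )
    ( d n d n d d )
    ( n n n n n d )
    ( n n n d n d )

( d n d n d d )

( d d d n d ): 1 tree
( d n d n d d ): 6 trees
( n n n n n d ): 1 tree
( n n n d n d ): 1 tree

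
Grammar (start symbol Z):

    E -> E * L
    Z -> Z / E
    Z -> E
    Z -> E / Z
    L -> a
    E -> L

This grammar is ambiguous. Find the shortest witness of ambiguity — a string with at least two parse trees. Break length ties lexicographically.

a / a

length 1: no string has ≥2 trees
length 3: a / a has 2 parse trees

Two derivations of a / a:
  Z ⇒ Z / E ⇒ E / E ⇒ L / E ⇒ a / E ⇒ a / L ⇒ a / a
  Z ⇒ E / Z ⇒ L / Z ⇒ a / Z ⇒ a / E ⇒ a / L ⇒ a / a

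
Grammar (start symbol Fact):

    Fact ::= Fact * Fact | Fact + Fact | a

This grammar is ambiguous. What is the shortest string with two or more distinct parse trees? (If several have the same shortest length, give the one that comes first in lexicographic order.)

a * a * a

length 1: no string has ≥2 trees
length 3: no string has ≥2 trees
length 5: a * a * a has 2 parse trees

Two derivations of a * a * a:
  Fact ⇒ Fact * Fact ⇒ Fact * Fact * Fact ⇒ a * Fact * Fact ⇒ a * a * Fact ⇒ a * a * a
  Fact ⇒ Fact * Fact ⇒ a * Fact ⇒ a * Fact * Fact ⇒ a * a * Fact ⇒ a * a * a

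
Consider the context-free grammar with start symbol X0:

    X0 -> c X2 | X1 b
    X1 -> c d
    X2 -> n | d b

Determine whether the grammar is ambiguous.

Ambiguous

Witness: c d b

Derivation 1: X0 ⇒ c X2 ⇒ c d b
Derivation 2: X0 ⇒ X1 b ⇒ c d b

Two distinct leftmost derivations for the same string.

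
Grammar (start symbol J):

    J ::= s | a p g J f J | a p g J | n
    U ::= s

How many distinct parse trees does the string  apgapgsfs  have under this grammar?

Parse trees for apgapgsfs:
  [J a p g [J a p g [J s]] f [J s]]
  [J a p g [J a p g [J s] f [J s]]]

2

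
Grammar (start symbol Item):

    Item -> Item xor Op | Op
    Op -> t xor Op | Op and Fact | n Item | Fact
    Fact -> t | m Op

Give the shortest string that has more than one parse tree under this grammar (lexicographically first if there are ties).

t xor t

length 1: no string has ≥2 trees
length 2: no string has ≥2 trees
length 3: t xor t has 2 parse trees

Two derivations of t xor t:
  Item ⇒ Item xor Op ⇒ Op xor Op ⇒ Fact xor Op ⇒ t xor Op ⇒ t xor Fact ⇒ t xor t
  Item ⇒ Op ⇒ t xor Op ⇒ t xor Fact ⇒ t xor t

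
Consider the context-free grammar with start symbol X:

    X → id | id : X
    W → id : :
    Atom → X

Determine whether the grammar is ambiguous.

(W, Atom are unreachable from X, so their rules don't affect L(X).) The reachable grammar is A → atom sep A | atom. Each atom is followed by either the separator (recurse) or end-of-string (stop) — no choice point.

Unambiguous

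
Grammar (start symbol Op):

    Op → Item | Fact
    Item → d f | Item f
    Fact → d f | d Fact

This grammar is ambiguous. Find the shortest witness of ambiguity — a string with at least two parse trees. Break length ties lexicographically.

d f

length 2: d f has 2 parse trees

Two derivations of d f:
  Op ⇒ Item ⇒ d f
  Op ⇒ Fact ⇒ d f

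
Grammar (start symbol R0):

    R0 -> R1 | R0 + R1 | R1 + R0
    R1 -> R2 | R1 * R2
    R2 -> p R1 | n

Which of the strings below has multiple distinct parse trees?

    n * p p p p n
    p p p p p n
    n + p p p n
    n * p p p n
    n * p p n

n + p p p n

n * p p p p n: 1 tree
p p p p p n: 1 tree
n + p p p n: 2 trees
n * p p p n: 1 tree
n * p p n: 1 tree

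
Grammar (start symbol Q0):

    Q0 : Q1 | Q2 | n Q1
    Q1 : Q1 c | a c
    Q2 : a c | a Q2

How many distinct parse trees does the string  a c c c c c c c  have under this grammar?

1

Parse trees for a c c c c c c c:
  [Q0 [Q1 [Q1 [Q1 [Q1 [Q1 [Q1 [Q1 a c] c] c] c] c] c] c]]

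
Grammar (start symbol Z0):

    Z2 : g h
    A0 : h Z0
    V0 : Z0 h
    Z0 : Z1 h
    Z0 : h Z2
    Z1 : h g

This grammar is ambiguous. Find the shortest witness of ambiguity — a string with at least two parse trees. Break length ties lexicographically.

h g h

length 3: h g h has 2 parse trees

Two derivations of h g h:
  Z0 ⇒ Z1 h ⇒ h g h
  Z0 ⇒ h Z2 ⇒ h g h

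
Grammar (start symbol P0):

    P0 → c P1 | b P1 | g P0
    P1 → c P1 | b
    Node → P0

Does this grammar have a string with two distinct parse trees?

Unambiguous

(Node is unreachable from P0, so its rules don't affect L(P0).) Restricted to the reachable nonterminals, every rule has the form A → t or A → t B, and no two rules for the same A share a first terminal. The grammar encodes a DFA — one run per string.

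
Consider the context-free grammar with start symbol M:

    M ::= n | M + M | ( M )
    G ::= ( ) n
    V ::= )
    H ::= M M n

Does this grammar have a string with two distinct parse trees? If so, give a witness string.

Witness: n + n + n

Derivation 1: M ⇒ M + M ⇒ n + M ⇒ n + M + M ⇒ n + n + M ⇒ n + n + n
Derivation 2: M ⇒ M + M ⇒ M + M + M ⇒ n + M + M ⇒ n + n + M ⇒ n + n + n

Two distinct leftmost derivations for the same string.

Ambiguous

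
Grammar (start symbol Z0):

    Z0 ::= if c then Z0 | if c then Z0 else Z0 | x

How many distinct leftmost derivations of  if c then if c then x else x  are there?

2

Parse trees for if c then if c then x else x:
  [Z0 if c then [Z0 if c then [Z0 x] else [Z0 x]]]
  [Z0 if c then [Z0 if c then [Z0 x]] else [Z0 x]]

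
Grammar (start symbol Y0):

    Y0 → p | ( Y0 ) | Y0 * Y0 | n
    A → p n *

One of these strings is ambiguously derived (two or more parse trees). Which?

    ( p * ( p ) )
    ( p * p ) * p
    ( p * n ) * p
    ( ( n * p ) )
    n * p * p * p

n * p * p * p

( p * ( p ) ): 1 tree
( p * p ) * p: 1 tree
( p * n ) * p: 1 tree
( ( n * p ) ): 1 tree
n * p * p * p: 5 trees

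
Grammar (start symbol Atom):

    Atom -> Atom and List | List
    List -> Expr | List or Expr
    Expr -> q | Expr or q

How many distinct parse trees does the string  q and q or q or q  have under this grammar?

4

Parse trees for q and q or q or q:
  [Atom [Atom [List [Expr q]]] and [List [Expr [Expr [Expr q] or q] or q]]]
  [Atom [Atom [List [Expr q]]] and [List [List [Expr q]] or [Expr [Expr q] or q]]]
  [Atom [Atom [List [Expr q]]] and [List [List [Expr [Expr q] or q]] or [Expr q]]]
  [Atom [Atom [List [Expr q]]] and [List [List [List [Expr q]] or [Expr q]] or [Expr q]]]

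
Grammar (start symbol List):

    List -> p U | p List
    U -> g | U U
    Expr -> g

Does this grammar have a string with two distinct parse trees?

Ambiguous

Witness: p g g g

Derivation 1: List ⇒ p U ⇒ p U U ⇒ p g U ⇒ p g U U ⇒ p g g U ⇒ p g g g
Derivation 2: List ⇒ p U ⇒ p U U ⇒ p U U U ⇒ p g U U ⇒ p g g U ⇒ p g g g

Two distinct leftmost derivations for the same string.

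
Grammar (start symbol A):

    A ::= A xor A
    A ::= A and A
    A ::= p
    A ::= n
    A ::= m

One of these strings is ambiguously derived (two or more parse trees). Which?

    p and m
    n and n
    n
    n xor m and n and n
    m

p and m: 1 tree
n and n: 1 tree
n: 1 tree
n xor m and n and n: 5 trees
m: 1 tree

n xor m and n and n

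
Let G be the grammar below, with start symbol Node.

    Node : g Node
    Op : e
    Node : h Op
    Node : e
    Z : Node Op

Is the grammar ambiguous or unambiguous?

(Z is unreachable from Node, so its rules don't affect L(Node).) The reachable rules are right-linear with at most one rule per (nonterminal, next-terminal) pair. Each input token forces the next rule, so parsing is deterministic.

Unambiguous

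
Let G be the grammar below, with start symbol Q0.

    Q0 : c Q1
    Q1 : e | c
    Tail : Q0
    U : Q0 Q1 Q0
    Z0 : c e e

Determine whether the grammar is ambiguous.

Unambiguous

Only Q0, Q1 are reachable from Q0; ignoring the rest: The reachable rules are right-linear with at most one rule per (nonterminal, next-terminal) pair. Each input token forces the next rule, so parsing is deterministic.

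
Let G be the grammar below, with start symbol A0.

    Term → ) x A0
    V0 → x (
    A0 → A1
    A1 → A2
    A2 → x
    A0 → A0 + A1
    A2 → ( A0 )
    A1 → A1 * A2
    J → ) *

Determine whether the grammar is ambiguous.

Unambiguous

(V0, J, Term are unreachable from A0, so their rules don't affect L(A0).) The grammar is stratified — A0 handles '+' (left-recursive), A1 handles '*', A2 atoms. Each operator has a fixed associativity and precedence level, so every string has one parse.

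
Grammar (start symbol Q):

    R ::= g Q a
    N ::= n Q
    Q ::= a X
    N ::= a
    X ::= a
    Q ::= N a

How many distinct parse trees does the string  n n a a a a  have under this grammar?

Parse trees for n n a a a a:
  [Q [N n [Q [N n [Q a [X a]]] a]] a]
  [Q [N n [Q [N n [Q [N a] a]] a]] a]

2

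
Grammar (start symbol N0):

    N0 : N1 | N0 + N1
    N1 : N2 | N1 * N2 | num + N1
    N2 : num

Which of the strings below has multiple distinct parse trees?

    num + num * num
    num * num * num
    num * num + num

num + num * num: 3 trees
num * num * num: 1 tree
num * num + num: 1 tree

num + num * num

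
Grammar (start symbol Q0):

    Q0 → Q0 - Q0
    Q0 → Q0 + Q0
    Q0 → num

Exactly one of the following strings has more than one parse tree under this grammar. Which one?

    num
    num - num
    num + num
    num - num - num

num: 1 tree
num - num: 1 tree
num + num: 1 tree
num - num - num: 2 trees

num - num - num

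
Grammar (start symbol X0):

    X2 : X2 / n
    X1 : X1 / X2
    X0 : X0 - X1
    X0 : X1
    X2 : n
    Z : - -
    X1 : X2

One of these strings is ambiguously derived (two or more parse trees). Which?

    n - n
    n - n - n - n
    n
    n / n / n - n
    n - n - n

n - n: 1 tree
n - n - n - n: 1 tree
n: 1 tree
n / n / n - n: 4 trees
n - n - n: 1 tree

n / n / n - n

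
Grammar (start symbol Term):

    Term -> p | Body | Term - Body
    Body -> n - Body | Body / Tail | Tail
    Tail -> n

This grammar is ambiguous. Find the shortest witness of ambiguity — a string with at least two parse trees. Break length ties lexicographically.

length 1: no string has ≥2 trees
length 3: n - n has 2 parse trees

Two derivations of n - n:
  Term ⇒ Body ⇒ n - Body ⇒ n - Tail ⇒ n - n
  Term ⇒ Term - Body ⇒ Body - Body ⇒ Tail - Body ⇒ n - Body ⇒ n - Tail ⇒ n - n

n - n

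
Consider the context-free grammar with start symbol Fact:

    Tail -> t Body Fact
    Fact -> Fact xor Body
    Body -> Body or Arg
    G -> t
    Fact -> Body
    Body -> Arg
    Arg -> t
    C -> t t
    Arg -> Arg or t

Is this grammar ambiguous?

Witness: t or t

Derivation 1: Fact ⇒ Body ⇒ Body or Arg ⇒ Arg or Arg ⇒ t or Arg ⇒ t or t
Derivation 2: Fact ⇒ Body ⇒ Arg ⇒ Arg or t ⇒ t or t

Two distinct leftmost derivations for the same string.

Ambiguous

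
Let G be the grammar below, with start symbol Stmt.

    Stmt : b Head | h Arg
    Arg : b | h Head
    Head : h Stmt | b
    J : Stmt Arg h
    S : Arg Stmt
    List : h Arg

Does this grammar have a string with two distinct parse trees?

Unambiguous

(J, S, List are unreachable from Stmt, so their rules don't affect L(Stmt).) Restricted to the reachable nonterminals, every rule has the form A → t or A → t B, and no two rules for the same A share a first terminal. The grammar encodes a DFA — one run per string.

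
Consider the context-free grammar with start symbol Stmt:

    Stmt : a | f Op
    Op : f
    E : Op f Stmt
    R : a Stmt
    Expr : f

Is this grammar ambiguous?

Unambiguous

(E, R, Expr are unreachable from Stmt, so their rules don't affect L(Stmt).) The reachable rules are right-linear with at most one rule per (nonterminal, next-terminal) pair. Each input token forces the next rule, so parsing is deterministic.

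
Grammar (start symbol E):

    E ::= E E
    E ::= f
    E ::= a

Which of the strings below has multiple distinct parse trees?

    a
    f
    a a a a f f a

a a a a f f a

a: 1 tree
f: 1 tree
a a a a f f a: 132 trees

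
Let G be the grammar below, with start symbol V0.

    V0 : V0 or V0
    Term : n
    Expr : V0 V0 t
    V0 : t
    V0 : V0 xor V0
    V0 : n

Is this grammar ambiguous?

Ambiguous

Witness: n or n or n

Derivation 1: V0 ⇒ V0 or V0 ⇒ V0 or V0 or V0 ⇒ n or V0 or V0 ⇒ n or n or V0 ⇒ n or n or n
Derivation 2: V0 ⇒ V0 or V0 ⇒ n or V0 ⇒ n or V0 or V0 ⇒ n or n or V0 ⇒ n or n or n

Two distinct leftmost derivations for the same string.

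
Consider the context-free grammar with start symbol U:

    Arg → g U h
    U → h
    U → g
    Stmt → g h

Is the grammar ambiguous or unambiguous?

Unambiguous

(Stmt, Arg are unreachable from U, so their rules don't affect L(U).) The reachable rules are right-linear with at most one rule per (nonterminal, next-terminal) pair. Each input token forces the next rule, so parsing is deterministic.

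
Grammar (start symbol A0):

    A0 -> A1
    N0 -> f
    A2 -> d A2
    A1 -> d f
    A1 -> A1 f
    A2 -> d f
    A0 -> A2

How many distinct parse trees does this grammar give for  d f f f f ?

1

Parse trees for d f f f f:
  [A0 [A1 [A1 [A1 [A1 d f] f] f] f]]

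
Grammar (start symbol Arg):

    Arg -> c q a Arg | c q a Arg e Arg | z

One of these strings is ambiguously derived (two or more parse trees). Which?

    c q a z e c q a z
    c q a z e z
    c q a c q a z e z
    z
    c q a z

c q a c q a z e z

c q a z e c q a z: 1 tree
c q a z e z: 1 tree
c q a c q a z e z: 2 trees
z: 1 tree
c q a z: 1 tree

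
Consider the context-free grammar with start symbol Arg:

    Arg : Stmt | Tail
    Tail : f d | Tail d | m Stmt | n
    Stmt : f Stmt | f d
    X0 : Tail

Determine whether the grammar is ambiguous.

Ambiguous

Witness: f d

Derivation 1: Arg ⇒ Stmt ⇒ f d
Derivation 2: Arg ⇒ Tail ⇒ f d

Two distinct leftmost derivations for the same string.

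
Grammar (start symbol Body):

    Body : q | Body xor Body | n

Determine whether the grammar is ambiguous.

Ambiguous

Witness: n xor n xor n

Derivation 1: Body ⇒ Body xor Body ⇒ Body xor Body xor Body ⇒ n xor Body xor Body ⇒ n xor n xor Body ⇒ n xor n xor n
Derivation 2: Body ⇒ Body xor Body ⇒ n xor Body ⇒ n xor Body xor Body ⇒ n xor n xor Body ⇒ n xor n xor n

Two distinct leftmost derivations for the same string.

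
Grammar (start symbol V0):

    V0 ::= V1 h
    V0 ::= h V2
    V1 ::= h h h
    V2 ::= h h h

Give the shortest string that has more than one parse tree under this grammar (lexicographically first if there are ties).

h h h h

length 4: h h h h has 2 parse trees

Two derivations of h h h h:
  V0 ⇒ V1 h ⇒ h h h h
  V0 ⇒ h V2 ⇒ h h h h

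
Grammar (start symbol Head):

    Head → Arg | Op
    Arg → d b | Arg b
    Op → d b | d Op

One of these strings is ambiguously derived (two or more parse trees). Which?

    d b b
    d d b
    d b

d b

d b b: 1 tree
d d b: 1 tree
d b: 2 trees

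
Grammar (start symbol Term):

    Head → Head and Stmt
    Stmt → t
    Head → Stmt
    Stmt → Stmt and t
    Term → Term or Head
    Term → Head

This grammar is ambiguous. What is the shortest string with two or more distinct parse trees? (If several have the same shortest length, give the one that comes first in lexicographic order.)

length 1: no string has ≥2 trees
length 3: t and t has 2 parse trees

Two derivations of t and t:
  Term ⇒ Head ⇒ Head and Stmt ⇒ Stmt and Stmt ⇒ t and Stmt ⇒ t and t
  Term ⇒ Head ⇒ Stmt ⇒ Stmt and t ⇒ t and t

t and t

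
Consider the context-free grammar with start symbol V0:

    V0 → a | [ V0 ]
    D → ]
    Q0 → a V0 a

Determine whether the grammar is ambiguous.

Unambiguous

(D, Q0 are unreachable from V0, so their rules don't affect L(V0).) Each string is a nest of matched brackets around a single atom. An opening bracket forces the recursive rule; an atom forces the base rule.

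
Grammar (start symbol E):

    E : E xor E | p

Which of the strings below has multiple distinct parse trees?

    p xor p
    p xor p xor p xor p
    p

p xor p xor p xor p

p xor p: 1 tree
p xor p xor p xor p: 5 trees
p: 1 tree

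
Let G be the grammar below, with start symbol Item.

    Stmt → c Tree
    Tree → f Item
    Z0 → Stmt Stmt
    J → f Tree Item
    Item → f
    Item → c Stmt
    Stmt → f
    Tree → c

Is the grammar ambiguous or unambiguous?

Unambiguous

Only Item, Stmt, Tree are reachable from Item; ignoring the rest: Each reachable nonterminal has at most one production per leading terminal, and all productions are right-linear; the derivation is determined token-by-token.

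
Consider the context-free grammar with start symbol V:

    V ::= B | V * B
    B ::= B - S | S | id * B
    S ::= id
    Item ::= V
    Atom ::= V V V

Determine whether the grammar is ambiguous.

Ambiguous

Witness: id * id

Derivation 1: V ⇒ B ⇒ id * B ⇒ id * S ⇒ id * id
Derivation 2: V ⇒ V * B ⇒ B * B ⇒ S * B ⇒ id * B ⇒ id * S ⇒ id * id

Two distinct leftmost derivations for the same string.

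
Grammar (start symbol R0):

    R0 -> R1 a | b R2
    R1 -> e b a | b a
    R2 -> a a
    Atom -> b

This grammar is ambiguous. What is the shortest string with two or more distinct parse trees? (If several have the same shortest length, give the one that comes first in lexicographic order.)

b a a

length 3: b a a has 2 parse trees

Two derivations of b a a:
  R0 ⇒ R1 a ⇒ b a a
  R0 ⇒ b R2 ⇒ b a a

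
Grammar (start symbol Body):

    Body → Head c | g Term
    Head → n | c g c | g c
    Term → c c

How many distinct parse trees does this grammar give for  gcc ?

2

Parse trees for gcc:
  [Body [Head g c] c]
  [Body g [Term c c]]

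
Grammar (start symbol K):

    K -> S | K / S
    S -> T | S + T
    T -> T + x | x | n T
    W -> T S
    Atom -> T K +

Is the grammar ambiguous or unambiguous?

Ambiguous

Witness: x + x

Derivation 1: K ⇒ S ⇒ T ⇒ T + x ⇒ x + x
Derivation 2: K ⇒ S ⇒ S + T ⇒ T + T ⇒ x + T ⇒ x + x

Two distinct leftmost derivations for the same string.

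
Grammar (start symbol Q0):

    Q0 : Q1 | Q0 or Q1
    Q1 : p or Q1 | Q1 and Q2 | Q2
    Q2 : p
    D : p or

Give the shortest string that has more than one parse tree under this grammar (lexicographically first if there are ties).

p or p

length 1: no string has ≥2 trees
length 3: p or p has 2 parse trees

Two derivations of p or p:
  Q0 ⇒ Q1 ⇒ p or Q1 ⇒ p or Q2 ⇒ p or p
  Q0 ⇒ Q0 or Q1 ⇒ Q1 or Q1 ⇒ Q2 or Q1 ⇒ p or Q1 ⇒ p or Q2 ⇒ p or p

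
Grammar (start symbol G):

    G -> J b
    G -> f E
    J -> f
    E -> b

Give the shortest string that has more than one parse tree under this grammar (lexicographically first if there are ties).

length 2: f b has 2 parse trees

Two derivations of f b:
  G ⇒ J b ⇒ f b
  G ⇒ f E ⇒ f b

f b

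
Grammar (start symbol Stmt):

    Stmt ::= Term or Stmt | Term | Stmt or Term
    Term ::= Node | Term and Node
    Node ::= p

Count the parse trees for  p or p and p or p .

4

Parse trees for p or p and p or p:
  [Stmt [Term [Node p]] or [Stmt [Term [Term [Node p]] and [Node p]] or [Stmt [Term [Node p]]]]]
  [Stmt [Term [Node p]] or [Stmt [Stmt [Term [Term [Node p]] and [Node p]]] or [Term [Node p]]]]
  [Stmt [Stmt [Term [Node p]] or [Stmt [Term [Term [Node p]] and [Node p]]]] or [Term [Node p]]]
  [Stmt [Stmt [Stmt [Term [Node p]]] or [Term [Term [Node p]] and [Node p]]] or [Term [Node p]]]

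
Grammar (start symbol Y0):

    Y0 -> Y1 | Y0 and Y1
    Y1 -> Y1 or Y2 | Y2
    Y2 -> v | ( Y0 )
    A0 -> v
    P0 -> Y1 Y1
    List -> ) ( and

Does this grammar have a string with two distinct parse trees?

Only Y0, Y1, Y2 are reachable from Y0; ignoring the rest: The grammar is stratified — Y0 handles 'and' (left-recursive), Y1 handles 'or', Y2 atoms. Each operator has a fixed associativity and precedence level, so every string has one parse.

Unambiguous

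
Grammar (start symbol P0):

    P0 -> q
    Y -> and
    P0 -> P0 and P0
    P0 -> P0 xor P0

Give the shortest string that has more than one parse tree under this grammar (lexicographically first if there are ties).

q and q and q

length 1: no string has ≥2 trees
length 3: no string has ≥2 trees
length 5: q and q and q has 2 parse trees

Two derivations of q and q and q:
  P0 ⇒ P0 and P0 ⇒ q and P0 ⇒ q and P0 and P0 ⇒ q and q and P0 ⇒ q and q and q
  P0 ⇒ P0 and P0 ⇒ P0 and P0 and P0 ⇒ q and P0 and P0 ⇒ q and q and P0 ⇒ q and q and q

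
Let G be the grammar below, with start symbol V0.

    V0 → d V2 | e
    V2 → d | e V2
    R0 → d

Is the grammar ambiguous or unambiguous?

Unambiguous

(R0 is unreachable from V0, so its rules don't affect L(V0).) The reachable rules are right-linear with at most one rule per (nonterminal, next-terminal) pair. Each input token forces the next rule, so parsing is deterministic.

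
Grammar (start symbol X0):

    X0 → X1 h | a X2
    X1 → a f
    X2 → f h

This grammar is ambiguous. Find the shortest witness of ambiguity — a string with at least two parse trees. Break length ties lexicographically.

length 3: a f h has 2 parse trees

Two derivations of a f h:
  X0 ⇒ X1 h ⇒ a f h
  X0 ⇒ a X2 ⇒ a f h

a f h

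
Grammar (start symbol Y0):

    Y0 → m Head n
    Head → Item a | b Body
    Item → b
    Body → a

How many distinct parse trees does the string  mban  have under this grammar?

2

Parse trees for mban:
  [Y0 m [Head [Item b] a] n]
  [Y0 m [Head b [Body a]] n]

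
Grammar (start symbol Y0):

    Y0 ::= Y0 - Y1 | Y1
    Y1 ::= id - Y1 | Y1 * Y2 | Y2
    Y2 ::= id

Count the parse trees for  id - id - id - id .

8

Parse trees for id - id - id - id:
  [Y0 [Y0 [Y1 [Y2 id]]] - [Y1 id - [Y1 id - [Y1 [Y2 id]]]]]
  [Y0 [Y0 [Y0 [Y1 [Y2 id]]] - [Y1 [Y2 id]]] - [Y1 id - [Y1 [Y2 id]]]]
  [Y0 [Y0 [Y1 id - [Y1 [Y2 id]]]] - [Y1 id - [Y1 [Y2 id]]]]
  [Y0 [Y0 [Y0 [Y1 [Y2 id]]] - [Y1 id - [Y1 [Y2 id]]]] - [Y1 [Y2 id]]]
  [Y0 [Y0 [Y0 [Y0 [Y1 [Y2 id]]] - [Y1 [Y2 id]]] - [Y1 [Y2 id]]] - [Y1 [Y2 id]]]
  [Y0 [Y0 [Y0 [Y1 id - [Y1 [Y2 id]]]] - [Y1 [Y2 id]]] - [Y1 [Y2 id]]]
  [Y0 [Y0 [Y1 id - [Y1 id - [Y1 [Y2 id]]]]] - [Y1 [Y2 id]]]
  [Y0 [Y1 id - [Y1 id - [Y1 id - [Y1 [Y2 id]]]]]]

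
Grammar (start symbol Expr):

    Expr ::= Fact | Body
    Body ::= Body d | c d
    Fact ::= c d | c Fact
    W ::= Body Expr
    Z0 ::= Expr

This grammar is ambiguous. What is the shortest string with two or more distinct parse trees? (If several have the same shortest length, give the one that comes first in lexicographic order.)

c d

length 2: c d has 2 parse trees

Two derivations of c d:
  Expr ⇒ Fact ⇒ c d
  Expr ⇒ Body ⇒ c d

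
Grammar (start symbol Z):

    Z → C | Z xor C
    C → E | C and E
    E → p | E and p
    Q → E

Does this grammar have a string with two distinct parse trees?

Ambiguous

Witness: p and p

Derivation 1: Z ⇒ C ⇒ E ⇒ E and p ⇒ p and p
Derivation 2: Z ⇒ C ⇒ C and E ⇒ E and E ⇒ p and E ⇒ p and p

Two distinct leftmost derivations for the same string.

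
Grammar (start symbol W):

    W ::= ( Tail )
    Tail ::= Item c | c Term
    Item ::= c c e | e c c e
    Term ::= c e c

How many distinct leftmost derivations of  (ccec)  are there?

2

Parse trees for (ccec):
  [W ( [Tail [Item c c e] c] )]
  [W ( [Tail c [Term c e c]] )]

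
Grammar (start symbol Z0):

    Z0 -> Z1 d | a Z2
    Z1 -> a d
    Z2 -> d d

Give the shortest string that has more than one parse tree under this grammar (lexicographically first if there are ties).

a d d

length 3: a d d has 2 parse trees

Two derivations of a d d:
  Z0 ⇒ Z1 d ⇒ a d d
  Z0 ⇒ a Z2 ⇒ a d d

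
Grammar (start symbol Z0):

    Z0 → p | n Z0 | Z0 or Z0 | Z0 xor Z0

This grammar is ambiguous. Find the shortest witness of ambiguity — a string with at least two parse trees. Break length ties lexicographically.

n p or p

length 1: no string has ≥2 trees
length 2: no string has ≥2 trees
length 3: no string has ≥2 trees
length 4: n p or p has 2 parse trees

Two derivations of n p or p:
  Z0 ⇒ n Z0 ⇒ n Z0 or Z0 ⇒ n p or Z0 ⇒ n p or p
  Z0 ⇒ Z0 or Z0 ⇒ n Z0 or Z0 ⇒ n p or Z0 ⇒ n p or p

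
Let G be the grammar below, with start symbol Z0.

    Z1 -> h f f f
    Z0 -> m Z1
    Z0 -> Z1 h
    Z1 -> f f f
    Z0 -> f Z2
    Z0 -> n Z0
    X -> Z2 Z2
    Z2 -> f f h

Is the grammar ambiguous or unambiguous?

Witness: f f f h

Derivation 1: Z0 ⇒ Z1 h ⇒ f f f h
Derivation 2: Z0 ⇒ f Z2 ⇒ f f f h

Two distinct leftmost derivations for the same string.

Ambiguous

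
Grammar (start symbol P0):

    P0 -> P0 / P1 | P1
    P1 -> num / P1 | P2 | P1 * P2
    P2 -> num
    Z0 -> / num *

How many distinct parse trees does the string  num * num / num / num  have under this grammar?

2

Parse trees for num * num / num / num:
  [P0 [P0 [P1 [P1 [P2 num]] * [P2 num]]] / [P1 num / [P1 [P2 num]]]]
  [P0 [P0 [P0 [P1 [P1 [P2 num]] * [P2 num]]] / [P1 [P2 num]]] / [P1 [P2 num]]]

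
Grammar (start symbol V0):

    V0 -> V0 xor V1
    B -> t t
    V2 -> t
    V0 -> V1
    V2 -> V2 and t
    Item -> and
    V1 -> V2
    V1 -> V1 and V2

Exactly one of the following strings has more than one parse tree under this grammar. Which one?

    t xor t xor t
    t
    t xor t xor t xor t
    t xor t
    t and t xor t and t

t xor t xor t: 1 tree
t: 1 tree
t xor t xor t xor t: 1 tree
t xor t: 1 tree
t and t xor t and t: 4 trees

t and t xor t and t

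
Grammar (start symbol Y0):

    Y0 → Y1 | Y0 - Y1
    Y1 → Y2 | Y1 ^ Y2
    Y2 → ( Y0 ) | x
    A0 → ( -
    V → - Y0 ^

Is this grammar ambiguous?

Unambiguous

Only Y0, Y1, Y2 are reachable from Y0; ignoring the rest: This is a standard precedence ladder (Y0 over Y1 over Y2), with each level left-recursive on its own operator ('-' at Y0, '^' at Y1). That structure is LR(1), hence unambiguous.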